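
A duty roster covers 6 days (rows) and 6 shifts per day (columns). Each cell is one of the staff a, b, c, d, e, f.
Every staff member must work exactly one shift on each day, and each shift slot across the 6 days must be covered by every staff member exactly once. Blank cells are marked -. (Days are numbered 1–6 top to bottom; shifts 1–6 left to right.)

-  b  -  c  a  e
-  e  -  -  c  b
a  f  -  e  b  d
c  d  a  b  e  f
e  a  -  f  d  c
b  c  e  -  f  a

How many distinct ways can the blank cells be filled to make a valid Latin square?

Day 1, shift 1: eliminating its day and shift leaves {d, f}.
Day 1, shift 3: eliminating its day and shift leaves {d, f}.
Day 2, shift 1: eliminating its day and shift leaves {d, f}.
Day 2, shift 3: eliminating its day and shift leaves {d, f}.
Day 2, shift 4: eliminating its day and shift leaves {a, d}.
Day 3, shift 3: eliminating its day and shift leaves {c}.
Day 5, shift 3: eliminating its day and shift leaves {b}.
Day 6, shift 4: eliminating its day and shift leaves {d}.
Enumerating the assignments across these blanks that avoid any day or shift repeat gives 2 completions.

2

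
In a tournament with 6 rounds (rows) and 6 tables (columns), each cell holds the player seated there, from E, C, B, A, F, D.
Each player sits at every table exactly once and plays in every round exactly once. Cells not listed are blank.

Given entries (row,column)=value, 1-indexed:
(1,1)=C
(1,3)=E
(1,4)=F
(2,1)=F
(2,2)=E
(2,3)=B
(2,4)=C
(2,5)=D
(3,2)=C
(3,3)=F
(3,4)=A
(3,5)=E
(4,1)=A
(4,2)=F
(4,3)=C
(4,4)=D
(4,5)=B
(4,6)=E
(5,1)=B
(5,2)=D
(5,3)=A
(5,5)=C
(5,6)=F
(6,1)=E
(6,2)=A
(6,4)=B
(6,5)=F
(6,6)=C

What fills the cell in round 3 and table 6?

B

Round 1, table 2: round 1 has {E, C, F} and table 2 has {E, C, A, F, D}, leaving only B.
Round 1, table 5: round 1 has {E, C, B, F} and table 5 has {E, C, B, F, D}, leaving only A.
Round 1, table 6: round 1 has {E, C, B, A, F} and table 6 has {E, C, F}, leaving only D.
Round 3 already has {E, C, A, F} and table 6 already has {E, C, F, D}, so round 3, table 6 must be B.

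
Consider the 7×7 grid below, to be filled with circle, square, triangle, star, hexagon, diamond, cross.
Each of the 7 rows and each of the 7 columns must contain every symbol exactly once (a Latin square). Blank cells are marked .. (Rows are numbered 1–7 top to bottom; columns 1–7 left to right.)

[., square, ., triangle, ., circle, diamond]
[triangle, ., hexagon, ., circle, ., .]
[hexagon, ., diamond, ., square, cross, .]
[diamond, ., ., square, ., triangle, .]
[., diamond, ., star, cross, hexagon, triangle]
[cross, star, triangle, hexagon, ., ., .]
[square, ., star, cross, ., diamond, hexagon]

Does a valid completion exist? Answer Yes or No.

No row or column among the givens repeats a symbol, and propagating forced cells runs into no contradiction.
One valid completion exists (for instance, star square cross triangle hexagon circle diamond / triangle cross hexagon diamond circle star square / hexagon triangle diamond circle square cross star / diamond hexagon circle square star triangle cross / circle diamond square star cross hexagon triangle / cross star triangle hexagon diamond square circle / square circle star cross triangle diamond hexagon).

Yes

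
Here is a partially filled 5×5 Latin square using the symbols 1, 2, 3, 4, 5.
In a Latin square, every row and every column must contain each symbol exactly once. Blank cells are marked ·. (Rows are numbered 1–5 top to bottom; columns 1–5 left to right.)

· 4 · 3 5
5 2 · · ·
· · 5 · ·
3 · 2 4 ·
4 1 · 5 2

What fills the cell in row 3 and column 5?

4

Row 1, column 3: row 1 has {3, 4, 5} and column 3 has {2, 5}, leaving only 1.
Row 1, column 1: row 1 has {1, 3, 4, 5} and column 1 has {3, 4, 5}, leaving only 2.
Row 2, column 4: row 2 has {2, 5} and column 4 has {3, 4, 5}, leaving only 1.
Row 3, column 1: row 3 has {5} and column 1 has {2, 3, 4, 5}, leaving only 1.
Row 3, column 2: row 3 has {1, 5} and column 2 has {1, 2, 4}, leaving only 3.
Row 3 already has {1, 3, 5} and column 5 already has {2, 5}, so row 3, column 5 must be 4.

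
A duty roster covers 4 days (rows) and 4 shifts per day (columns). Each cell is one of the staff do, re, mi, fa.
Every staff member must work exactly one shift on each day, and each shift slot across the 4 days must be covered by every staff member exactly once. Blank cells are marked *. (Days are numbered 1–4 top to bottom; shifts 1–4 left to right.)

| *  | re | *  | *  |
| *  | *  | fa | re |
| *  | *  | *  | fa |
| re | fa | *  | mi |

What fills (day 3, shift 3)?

re

Day 1, shift 4: day 1 has {re} and shift 4 has {re, mi, fa}, leaving only do.
Day 1, shift 3: day 1 has {do, re} and shift 3 has {fa}, leaving only mi.
Day 1, shift 1: day 1 has {do, re, mi} and shift 1 has {re}, leaving only fa.
Day 4, shift 3: day 4 has {re, mi, fa} and shift 3 has {mi, fa}, leaving only do.
Day 3 already has {fa} and shift 3 already has {do, mi, fa}, so day 3, shift 3 must be re.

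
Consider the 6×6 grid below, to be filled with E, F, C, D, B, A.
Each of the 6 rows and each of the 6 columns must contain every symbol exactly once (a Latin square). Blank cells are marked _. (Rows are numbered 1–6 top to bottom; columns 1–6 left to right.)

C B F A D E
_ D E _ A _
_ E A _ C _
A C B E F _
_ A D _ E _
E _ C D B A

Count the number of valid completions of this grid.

Row 2, column 1: eliminating its row and column leaves {F, B}.
Row 2, column 4: eliminating its row and column leaves {F, C, B}.
Row 2, column 6: eliminating its row and column leaves {F, C, B}.
Row 3, column 1: eliminating its row and column leaves {F, D, B}.
Row 3, column 4: eliminating its row and column leaves {F, B}.
Row 3, column 6: eliminating its row and column leaves {F, D, B}.
Row 4, column 6: eliminating its row and column leaves {D}.
Row 5, column 1: eliminating its row and column leaves {F, B}.
Row 5, column 4: eliminating its row and column leaves {F, C, B}.
Row 5, column 6: eliminating its row and column leaves {F, C, B}.
Row 6, column 2: eliminating its row and column leaves {F}.
Enumerating the assignments across these blanks that avoid any row or column repeat gives 4 completions.

4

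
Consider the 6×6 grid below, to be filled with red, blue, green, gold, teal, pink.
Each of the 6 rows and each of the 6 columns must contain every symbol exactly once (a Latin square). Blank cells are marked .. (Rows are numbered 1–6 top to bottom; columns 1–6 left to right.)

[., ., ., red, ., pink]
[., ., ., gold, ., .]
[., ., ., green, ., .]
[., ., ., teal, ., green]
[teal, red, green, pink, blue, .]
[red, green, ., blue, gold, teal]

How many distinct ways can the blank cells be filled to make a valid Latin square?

Row 1, column 1: eliminating its row and column leaves {blue, green, gold}.
Row 1, column 2: eliminating its row and column leaves {blue, gold, teal}.
Row 1, column 3: eliminating its row and column leaves {blue, gold, teal}.
Row 1, column 5: eliminating its row and column leaves {green, teal}.
Row 2, column 1: eliminating its row and column leaves {blue, green, pink}.
Row 2, column 2: eliminating its row and column leaves {blue, teal, pink}.
Row 2, column 3: eliminating its row and column leaves {red, blue, teal, pink}.
Row 2, column 5: eliminating its row and column leaves {red, green, teal, pink}.
Row 2, column 6: eliminating its row and column leaves {red, blue}.
Row 3, column 1: eliminating its row and column leaves {blue, gold, pink}.
Row 3, column 2: eliminating its row and column leaves {blue, gold, teal, pink}.
Row 3, column 3: eliminating its row and column leaves {red, blue, gold, teal, pink}.
Row 3, column 5: eliminating its row and column leaves {red, teal, pink}.
Row 3, column 6: eliminating its row and column leaves {red, blue, gold}.
Row 4, column 1: eliminating its row and column leaves {blue, gold, pink}.
Row 4, column 2: eliminating its row and column leaves {blue, gold, pink}.
Row 4, column 3: eliminating its row and column leaves {red, blue, gold, pink}.
Row 4, column 5: eliminating its row and column leaves {red, pink}.
Row 5, column 6: eliminating its row and column leaves {gold}.
Row 6, column 3: eliminating its row and column leaves {pink}.
Enumerating the assignments across these blanks that avoid any row or column repeat gives 26 completions.

26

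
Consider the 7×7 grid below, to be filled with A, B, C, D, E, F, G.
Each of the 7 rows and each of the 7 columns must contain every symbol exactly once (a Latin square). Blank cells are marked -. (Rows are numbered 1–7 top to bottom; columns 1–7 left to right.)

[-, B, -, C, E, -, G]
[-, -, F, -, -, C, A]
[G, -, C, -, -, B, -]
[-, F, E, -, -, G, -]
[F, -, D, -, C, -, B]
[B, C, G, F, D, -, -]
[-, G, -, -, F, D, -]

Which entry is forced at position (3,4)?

Row 1, column 3: row 1 has {B, C, E, G} and column 3 has {C, D, E, F, G}, leaving only A.
Row 1, column 1: row 1 has {A, B, C, E, G} and column 1 has {B, F, G}, leaving only D.
Row 1, column 6: row 1 has {A, B, C, D, E, G} and column 6 has {B, C, D, G}, leaving only F.
Row 2, column 1: row 2 has {A, C, F} and column 1 has {B, D, F, G}, leaving only E.
Row 2, column 2: row 2 has {A, C, E, F} and column 2 has {B, C, F, G}, leaving only D.
Row 3, column 5: row 3 has {B, C, G} and column 5 has {C, D, E, F}, leaving only A.
Row 3, column 2: row 3 has {A, B, C, G} and column 2 has {B, C, D, F, G}, leaving only E.
Row 3 already has {A, B, C, E, G} and column 4 already has {C, F}, so row 3, column 4 must be D.

D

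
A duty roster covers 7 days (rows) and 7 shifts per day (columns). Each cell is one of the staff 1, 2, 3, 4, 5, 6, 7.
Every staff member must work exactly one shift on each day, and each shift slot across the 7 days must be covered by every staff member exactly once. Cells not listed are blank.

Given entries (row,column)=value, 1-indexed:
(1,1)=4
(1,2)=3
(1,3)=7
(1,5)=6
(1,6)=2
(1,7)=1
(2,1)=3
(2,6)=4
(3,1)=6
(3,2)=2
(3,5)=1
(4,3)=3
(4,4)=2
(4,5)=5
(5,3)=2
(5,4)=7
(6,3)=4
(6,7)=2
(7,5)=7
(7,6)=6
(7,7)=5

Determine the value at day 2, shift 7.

Day 1, shift 4: day 1 has {1, 2, 3, 4, 6, 7} and shift 4 has {2, 7}, leaving only 5.
Day 2, shift 5: day 2 has {3, 4} and shift 5 has {1, 5, 6, 7}, leaving only 2.
Day 3, shift 3: day 3 has {1, 2, 6} and shift 3 has {2, 3, 4, 7}, leaving only 5.
Day 6, shift 5: day 6 has {2, 4} and shift 5 has {1, 2, 5, 6, 7}, leaving only 3.
Day 5, shift 5: day 5 has {2, 7} and shift 5 has {1, 2, 3, 5, 6, 7}, leaving only 4.
Day 7, shift 3: day 7 has {5, 6, 7} and shift 3 has {2, 3, 4, 5, 7}, leaving only 1.
Day 2, shift 3: day 2 has {2, 3, 4} and shift 3 has {1, 2, 3, 4, 5, 7}, leaving only 6.
Day 2 already has {2, 3, 4, 6} and shift 7 already has {1, 2, 5}, so day 2, shift 7 must be 7.

7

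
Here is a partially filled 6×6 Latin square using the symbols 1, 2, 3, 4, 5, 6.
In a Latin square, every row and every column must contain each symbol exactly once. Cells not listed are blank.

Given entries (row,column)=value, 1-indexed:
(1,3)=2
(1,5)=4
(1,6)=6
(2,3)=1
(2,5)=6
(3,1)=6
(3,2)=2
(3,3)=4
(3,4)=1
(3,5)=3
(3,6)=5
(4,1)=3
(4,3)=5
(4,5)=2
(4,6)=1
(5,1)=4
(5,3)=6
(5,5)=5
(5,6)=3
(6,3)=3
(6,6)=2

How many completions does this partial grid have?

4

Row 1, column 1: eliminating its row and column leaves {1, 5}.
Row 1, column 2: eliminating its row and column leaves {1, 3, 5}.
Row 1, column 4: eliminating its row and column leaves {3, 5}.
Row 2, column 1: eliminating its row and column leaves {2, 5}.
Row 2, column 2: eliminating its row and column leaves {3, 4, 5}.
Row 2, column 4: eliminating its row and column leaves {2, 3, 4, 5}.
Row 2, column 6: eliminating its row and column leaves {4}.
Row 4, column 2: eliminating its row and column leaves {4, 6}.
Row 4, column 4: eliminating its row and column leaves {4, 6}.
Row 5, column 2: eliminating its row and column leaves {1}.
Row 5, column 4: eliminating its row and column leaves {2}.
Row 6, column 1: eliminating its row and column leaves {1, 5}.
Row 6, column 2: eliminating its row and column leaves {1, 4, 5, 6}.
Row 6, column 4: eliminating its row and column leaves {4, 5, 6}.
Row 6, column 5: eliminating its row and column leaves {1}.
Enumerating the assignments across these blanks that avoid any row or column repeat gives 4 completions.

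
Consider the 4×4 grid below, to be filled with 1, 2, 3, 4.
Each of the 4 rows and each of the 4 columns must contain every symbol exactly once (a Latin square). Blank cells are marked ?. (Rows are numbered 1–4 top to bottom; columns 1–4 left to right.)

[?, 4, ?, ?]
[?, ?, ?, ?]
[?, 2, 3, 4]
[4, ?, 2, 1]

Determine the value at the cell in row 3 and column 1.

Row 3 already has {2, 3, 4} and column 1 already has {4}, so row 3, column 1 must be 1.

1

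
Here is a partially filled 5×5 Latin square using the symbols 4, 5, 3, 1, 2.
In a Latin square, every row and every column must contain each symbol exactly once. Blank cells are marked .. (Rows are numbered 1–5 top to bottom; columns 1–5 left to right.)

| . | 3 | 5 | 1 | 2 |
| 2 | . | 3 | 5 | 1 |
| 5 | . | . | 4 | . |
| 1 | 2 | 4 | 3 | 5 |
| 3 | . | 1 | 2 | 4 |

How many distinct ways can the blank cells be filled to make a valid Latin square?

1

Row 1, column 1: eliminating its row and column leaves {4}.
Row 2, column 2: eliminating its row and column leaves {4}.
Row 3, column 2: eliminating its row and column leaves {1}.
Row 3, column 3: eliminating its row and column leaves {2}.
Row 3, column 5: eliminating its row and column leaves {3}.
Row 5, column 2: eliminating its row and column leaves {5}.
Only one assignment across all blanks avoids any row or column repeat, giving 1 completion.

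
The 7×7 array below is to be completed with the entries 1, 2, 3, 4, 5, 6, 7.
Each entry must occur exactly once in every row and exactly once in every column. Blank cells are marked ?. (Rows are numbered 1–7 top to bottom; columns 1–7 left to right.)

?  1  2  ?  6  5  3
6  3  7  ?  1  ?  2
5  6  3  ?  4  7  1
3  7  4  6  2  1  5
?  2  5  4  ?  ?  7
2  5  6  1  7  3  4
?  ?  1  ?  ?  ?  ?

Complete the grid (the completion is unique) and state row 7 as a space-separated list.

7 4 1 3 5 2 6

Row 7, column 2: row 7 has {1} and column 2 has {1, 2, 3, 5, 6, 7}, leaving only 4.
Row 7, column 1: row 7 has {1, 4} and column 1 has {2, 3, 5, 6}, leaving only 7.
Row 7, column 7: row 7 has {1, 4, 7} and column 7 has {1, 2, 3, 4, 5, 7}, leaving only 6.
Row 7, column 6: row 7 has {1, 4, 6, 7} and column 6 has {1, 3, 5, 7}, leaving only 2.
Row 1, column 1: row 1 has {1, 2, 3, 5, 6} and column 1 has {2, 3, 5, 6, 7}, leaving only 4.
Row 1, column 4: row 1 has {1, 2, 3, 4, 5, 6} and column 4 has {1, 4, 6}, leaving only 7.
Row 2, column 4: row 2 has {1, 2, 3, 6, 7} and column 4 has {1, 4, 6, 7}, leaving only 5.
Row 7, column 4: row 7 has {1, 2, 4, 6, 7} and column 4 has {1, 4, 5, 6, 7}, leaving only 3.
Row 7, column 5: row 7 has {1, 2, 3, 4, 6, 7} and column 5 has {1, 2, 4, 6, 7}, leaving only 5.
So row 7 reads: 7 4 1 3 5 2 6.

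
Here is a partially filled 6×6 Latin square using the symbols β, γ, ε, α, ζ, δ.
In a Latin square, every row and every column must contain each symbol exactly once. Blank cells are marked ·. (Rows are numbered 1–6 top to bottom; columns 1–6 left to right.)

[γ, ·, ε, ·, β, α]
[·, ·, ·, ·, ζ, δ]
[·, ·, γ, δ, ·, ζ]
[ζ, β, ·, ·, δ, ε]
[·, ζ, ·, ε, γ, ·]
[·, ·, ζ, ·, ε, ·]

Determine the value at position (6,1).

Row 1, column 2: row 1 has {β, γ, ε, α} and column 2 has {β, ζ}, leaving only δ.
Row 1, column 4: row 1 has {β, γ, ε, α, δ} and column 4 has {ε, δ}, leaving only ζ.
Row 3, column 5: row 3 has {γ, ζ, δ} and column 5 has {β, γ, ε, ζ, δ}, leaving only α.
Row 3, column 2: row 3 has {γ, α, ζ, δ} and column 2 has {β, ζ, δ}, leaving only ε.
Row 3, column 1: row 3 has {γ, ε, α, ζ, δ} and column 1 has {γ, ζ}, leaving only β.
Row 4, column 3: row 4 has {β, ε, ζ, δ} and column 3 has {γ, ε, ζ}, leaving only α.
Row 2, column 3: row 2 has {ζ, δ} and column 3 has {γ, ε, α, ζ}, leaving only β.
Row 4, column 4: row 4 has {β, ε, α, ζ, δ} and column 4 has {ε, ζ, δ}, leaving only γ.
Row 2, column 4: row 2 has {β, ζ, δ} and column 4 has {γ, ε, ζ, δ}, leaving only α.
Row 2, column 1: row 2 has {β, α, ζ, δ} and column 1 has {β, γ, ζ}, leaving only ε.
Row 2, column 2: row 2 has {β, ε, α, ζ, δ} and column 2 has {β, ε, ζ, δ}, leaving only γ.
Row 5, column 3: row 5 has {γ, ε, ζ} and column 3 has {β, γ, ε, α, ζ}, leaving only δ.
Row 5, column 1: row 5 has {γ, ε, ζ, δ} and column 1 has {β, γ, ε, ζ}, leaving only α.
Row 6 already has {ε, ζ} and column 1 already has {β, γ, ε, α, ζ}, so row 6, column 1 must be δ.

δ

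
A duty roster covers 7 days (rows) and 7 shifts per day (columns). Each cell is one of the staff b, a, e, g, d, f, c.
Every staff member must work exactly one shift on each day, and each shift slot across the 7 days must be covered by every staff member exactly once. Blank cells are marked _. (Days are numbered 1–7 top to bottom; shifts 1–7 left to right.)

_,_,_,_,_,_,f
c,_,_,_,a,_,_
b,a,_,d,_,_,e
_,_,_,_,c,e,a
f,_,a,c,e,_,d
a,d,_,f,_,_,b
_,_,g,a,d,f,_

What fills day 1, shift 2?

c

Day 2, shift 7: day 2 has {a, c} and shift 7 has {b, a, e, d, f}, leaving only g.
Day 6, shift 5: day 6 has {b, a, d, f} and shift 5 has {a, e, d, c}, leaving only g.
Day 1, shift 5: day 1 has {f} and shift 5 has {a, e, g, d, c}, leaving only b.
Day 3, shift 5: day 3 has {b, a, e, d} and shift 5 has {b, a, e, g, d, c}, leaving only f.
Day 3, shift 3: day 3 has {b, a, e, d, f} and shift 3 has {a, g}, leaving only c.
Day 3, shift 6: day 3 has {b, a, e, d, f, c} and shift 6 has {e, f}, leaving only g.
Day 5, shift 6: day 5 has {a, e, d, f, c} and shift 6 has {e, g, f}, leaving only b.
Day 2, shift 6: day 2 has {a, g, c} and shift 6 has {b, e, g, f}, leaving only d.
Day 5, shift 2: day 5 has {b, a, e, d, f, c} and shift 2 has {a, d}, leaving only g.
Day 6, shift 3: day 6 has {b, a, g, d, f} and shift 3 has {a, g, c}, leaving only e.
Day 1, shift 3: day 1 has {b, f} and shift 3 has {a, e, g, c}, leaving only d.
Day 6, shift 6: day 6 has {b, a, e, g, d, f} and shift 6 has {b, e, g, d, f}, leaving only c.
Day 1, shift 6: day 1 has {b, d, f} and shift 6 has {b, e, g, d, f, c}, leaving only a.
Day 7, shift 1: day 7 has {a, g, d, f} and shift 1 has {b, a, f, c}, leaving only e.
Day 1, shift 1: day 1 has {b, a, d, f} and shift 1 has {b, a, e, f, c}, leaving only g.
Day 1, shift 4: day 1 has {b, a, g, d, f} and shift 4 has {a, d, f, c}, leaving only e.
Day 1 already has {b, a, e, g, d, f} and shift 2 already has {a, g, d}, so day 1, shift 2 must be c.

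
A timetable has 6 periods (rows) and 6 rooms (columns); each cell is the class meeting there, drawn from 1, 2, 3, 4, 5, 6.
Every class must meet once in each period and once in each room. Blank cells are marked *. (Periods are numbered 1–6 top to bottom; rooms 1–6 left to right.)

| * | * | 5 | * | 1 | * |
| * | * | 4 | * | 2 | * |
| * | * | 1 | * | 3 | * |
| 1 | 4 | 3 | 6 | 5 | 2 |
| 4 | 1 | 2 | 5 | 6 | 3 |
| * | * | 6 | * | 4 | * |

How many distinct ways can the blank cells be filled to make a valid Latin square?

20

Period 1, room 1: eliminating its period and room leaves {2, 3, 6}.
Period 1, room 2: eliminating its period and room leaves {2, 3, 6}.
Period 1, room 4: eliminating its period and room leaves {2, 3, 4}.
Period 1, room 6: eliminating its period and room leaves {4, 6}.
Period 2, room 1: eliminating its period and room leaves {3, 5, 6}.
Period 2, room 2: eliminating its period and room leaves {3, 5, 6}.
Period 2, room 4: eliminating its period and room leaves {1, 3}.
Period 2, room 6: eliminating its period and room leaves {1, 5, 6}.
Period 3, room 1: eliminating its period and room leaves {2, 5, 6}.
Period 3, room 2: eliminating its period and room leaves {2, 5, 6}.
Period 3, room 4: eliminating its period and room leaves {2, 4}.
Period 3, room 6: eliminating its period and room leaves {4, 5, 6}.
Period 6, room 1: eliminating its period and room leaves {2, 3, 5}.
Period 6, room 2: eliminating its period and room leaves {2, 3, 5}.
Period 6, room 4: eliminating its period and room leaves {1, 2, 3}.
Period 6, room 6: eliminating its period and room leaves {1, 5}.
Enumerating the assignments across these blanks that avoid any period or room repeat gives 20 completions.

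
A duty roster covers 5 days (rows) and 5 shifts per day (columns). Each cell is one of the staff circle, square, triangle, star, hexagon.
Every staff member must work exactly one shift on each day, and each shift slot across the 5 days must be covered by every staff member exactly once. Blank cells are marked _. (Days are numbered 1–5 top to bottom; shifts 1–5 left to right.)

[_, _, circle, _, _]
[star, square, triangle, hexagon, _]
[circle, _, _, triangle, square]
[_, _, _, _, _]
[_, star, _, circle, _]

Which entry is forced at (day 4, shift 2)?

Day 2, shift 5: day 2 has {square, triangle, star, hexagon} and shift 5 has {square}, leaving only circle.
Day 3, shift 2: day 3 has {circle, square, triangle} and shift 2 has {square, star}, leaving only hexagon.
Day 1, shift 2: day 1 has {circle} and shift 2 has {square, star, hexagon}, leaving only triangle.
Day 4 already has {} and shift 2 already has {square, triangle, star, hexagon}, so day 4, shift 2 must be circle.

circle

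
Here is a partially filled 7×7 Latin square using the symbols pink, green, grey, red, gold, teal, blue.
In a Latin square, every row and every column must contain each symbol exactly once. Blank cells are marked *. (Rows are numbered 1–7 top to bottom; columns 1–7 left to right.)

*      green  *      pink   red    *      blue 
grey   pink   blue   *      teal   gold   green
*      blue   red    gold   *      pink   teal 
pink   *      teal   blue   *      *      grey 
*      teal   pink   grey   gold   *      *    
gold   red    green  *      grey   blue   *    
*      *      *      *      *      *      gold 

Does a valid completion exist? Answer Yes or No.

No

Row 1, column 1: row 1 has {pink, green, red, blue} and column 1 has {pink, grey, gold}, so it must be teal.
Row 1, column 6: row 1 has {pink, green, red, teal, blue} and column 6 has {pink, gold, blue}, so it must be grey.
Row 1, column 3: row 1 has {pink, green, grey, red, teal, blue} and column 3 has {pink, green, red, teal, blue}, so it must be gold.
Row 2, column 4: row 2 has {pink, green, grey, gold, teal, blue} and column 4 has {pink, grey, gold, blue}, so it must be red.
Row 3, column 1: row 3 has {pink, red, gold, teal, blue} and column 1 has {pink, grey, gold, teal}, so it must be green.
Now row 3, column 5: row 3 together with column 5 already contain {pink, green, grey, red, gold, teal, blue} — every symbol — so nothing can go there. The grid has no valid completion.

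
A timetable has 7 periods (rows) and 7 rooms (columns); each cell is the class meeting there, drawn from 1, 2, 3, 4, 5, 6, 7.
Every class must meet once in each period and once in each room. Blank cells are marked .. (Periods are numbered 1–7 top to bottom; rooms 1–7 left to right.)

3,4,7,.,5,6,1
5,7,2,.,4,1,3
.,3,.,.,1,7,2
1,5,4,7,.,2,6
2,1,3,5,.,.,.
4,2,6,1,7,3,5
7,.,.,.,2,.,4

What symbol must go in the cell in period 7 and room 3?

1

Period 1, room 4: period 1 has {1, 3, 4, 5, 6, 7} and room 4 has {1, 5, 7}, leaving only 2.
Period 2, room 4: period 2 has {1, 2, 3, 4, 5, 7} and room 4 has {1, 2, 5, 7}, leaving only 6.
Period 3, room 1: period 3 has {1, 2, 3, 7} and room 1 has {1, 2, 3, 4, 5, 7}, leaving only 6.
Period 3, room 3: period 3 has {1, 2, 3, 6, 7} and room 3 has {2, 3, 4, 6, 7}, leaving only 5.
Period 7 already has {2, 4, 7} and room 3 already has {2, 3, 4, 5, 6, 7}, so period 7, room 3 must be 1.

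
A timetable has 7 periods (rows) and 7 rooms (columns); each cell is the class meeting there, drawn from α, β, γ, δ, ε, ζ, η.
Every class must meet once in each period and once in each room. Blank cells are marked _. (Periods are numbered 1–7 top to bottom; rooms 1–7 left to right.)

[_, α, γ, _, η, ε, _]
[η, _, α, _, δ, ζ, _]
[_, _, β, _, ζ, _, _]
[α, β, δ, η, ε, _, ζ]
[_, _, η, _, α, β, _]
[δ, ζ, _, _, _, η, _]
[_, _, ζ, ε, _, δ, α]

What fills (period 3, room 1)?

ε

Period 4, room 6: period 4 has {α, β, δ, ε, ζ, η} and room 6 has {β, δ, ε, ζ, η}, leaving only γ.
Period 3, room 6: period 3 has {β, ζ} and room 6 has {β, γ, δ, ε, ζ, η}, leaving only α.
Period 6, room 3: period 6 has {δ, ζ, η} and room 3 has {α, β, γ, δ, ζ, η}, leaving only ε.
Period 3, room 1 is narrowed to {γ, ε}.
If it were γ, then period 6, room 7 would be left with no valid symbol.
So period 3, room 1 must be ε.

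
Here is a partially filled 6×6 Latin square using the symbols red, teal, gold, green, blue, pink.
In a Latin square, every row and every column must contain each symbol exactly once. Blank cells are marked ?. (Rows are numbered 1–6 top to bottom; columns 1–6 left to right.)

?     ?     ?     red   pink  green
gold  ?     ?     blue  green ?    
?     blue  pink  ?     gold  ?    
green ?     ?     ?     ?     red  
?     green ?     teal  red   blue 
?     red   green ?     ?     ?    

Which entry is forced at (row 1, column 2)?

gold

Row 3, column 4: row 3 has {gold, blue, pink} and column 4 has {red, teal, blue}, leaving only green.
Row 3, column 6: row 3 has {gold, green, blue, pink} and column 6 has {red, green, blue}, leaving only teal.
Row 2, column 6: row 2 has {gold, green, blue} and column 6 has {red, teal, green, blue}, leaving only pink.
Row 2, column 2: row 2 has {gold, green, blue, pink} and column 2 has {red, green, blue}, leaving only teal.
Row 1 already has {red, green, pink} and column 2 already has {red, teal, green, blue}, so row 1, column 2 must be gold.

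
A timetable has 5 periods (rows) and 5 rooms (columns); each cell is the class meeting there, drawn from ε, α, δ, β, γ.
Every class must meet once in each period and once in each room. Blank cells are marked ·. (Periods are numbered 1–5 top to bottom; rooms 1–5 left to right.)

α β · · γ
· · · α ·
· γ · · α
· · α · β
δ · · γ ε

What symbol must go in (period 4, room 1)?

γ

Period 2, room 5: period 2 has {α} and room 5 has {ε, α, β, γ}, leaving only δ.
Period 2, room 2: period 2 has {α, δ} and room 2 has {β, γ}, leaving only ε.
Period 4, room 2: period 4 has {α, β} and room 2 has {ε, β, γ}, leaving only δ.
Period 4, room 4: period 4 has {α, δ, β} and room 4 has {α, γ}, leaving only ε.
Period 4 already has {ε, α, δ, β} and room 1 already has {α, δ}, so period 4, room 1 must be γ.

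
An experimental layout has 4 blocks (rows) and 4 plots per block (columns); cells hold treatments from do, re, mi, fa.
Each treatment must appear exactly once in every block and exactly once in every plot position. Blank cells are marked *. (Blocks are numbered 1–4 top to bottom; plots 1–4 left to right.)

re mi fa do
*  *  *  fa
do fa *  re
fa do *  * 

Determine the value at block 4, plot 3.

re

Block 2, plot 1: block 2 has {fa} and plot 1 has {do, re, fa}, leaving only mi.
Block 2, plot 2: block 2 has {mi, fa} and plot 2 has {do, mi, fa}, leaving only re.
Block 2, plot 3: block 2 has {re, mi, fa} and plot 3 has {fa}, leaving only do.
Block 3, plot 3: block 3 has {do, re, fa} and plot 3 has {do, fa}, leaving only mi.
Block 4 already has {do, fa} and plot 3 already has {do, mi, fa}, so block 4, plot 3 must be re.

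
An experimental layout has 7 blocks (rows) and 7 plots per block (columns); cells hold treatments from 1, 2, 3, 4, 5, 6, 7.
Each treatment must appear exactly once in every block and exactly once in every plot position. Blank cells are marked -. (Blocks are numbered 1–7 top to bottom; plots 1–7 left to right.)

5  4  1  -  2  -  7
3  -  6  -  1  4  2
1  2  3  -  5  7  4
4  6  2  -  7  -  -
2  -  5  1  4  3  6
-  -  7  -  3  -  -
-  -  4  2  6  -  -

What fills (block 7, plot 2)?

3

Block 1, plot 6: block 1 has {1, 2, 4, 5, 7} and plot 6 has {3, 4, 7}, leaving only 6.
Block 1, plot 4: block 1 has {1, 2, 4, 5, 6, 7} and plot 4 has {1, 2}, leaving only 3.
Block 3, plot 4: block 3 has {1, 2, 3, 4, 5, 7} and plot 4 has {1, 2, 3}, leaving only 6.
Block 4, plot 4: block 4 has {2, 4, 6, 7} and plot 4 has {1, 2, 3, 6}, leaving only 5.
Block 2, plot 4: block 2 has {1, 2, 3, 4, 6} and plot 4 has {1, 2, 3, 5, 6}, leaving only 7.
Block 2, plot 2: block 2 has {1, 2, 3, 4, 6, 7} and plot 2 has {2, 4, 6}, leaving only 5.
Block 4, plot 6: block 4 has {2, 4, 5, 6, 7} and plot 6 has {3, 4, 6, 7}, leaving only 1.
Block 4, plot 7: block 4 has {1, 2, 4, 5, 6, 7} and plot 7 has {2, 4, 6, 7}, leaving only 3.
Block 5, plot 2: block 5 has {1, 2, 3, 4, 5, 6} and plot 2 has {2, 4, 5, 6}, leaving only 7.
Block 6, plot 1: block 6 has {3, 7} and plot 1 has {1, 2, 3, 4, 5}, leaving only 6.
Block 6, plot 2: block 6 has {3, 6, 7} and plot 2 has {2, 4, 5, 6, 7}, leaving only 1.
Block 7 already has {2, 4, 6} and plot 2 already has {1, 2, 4, 5, 6, 7}, so block 7, plot 2 must be 3.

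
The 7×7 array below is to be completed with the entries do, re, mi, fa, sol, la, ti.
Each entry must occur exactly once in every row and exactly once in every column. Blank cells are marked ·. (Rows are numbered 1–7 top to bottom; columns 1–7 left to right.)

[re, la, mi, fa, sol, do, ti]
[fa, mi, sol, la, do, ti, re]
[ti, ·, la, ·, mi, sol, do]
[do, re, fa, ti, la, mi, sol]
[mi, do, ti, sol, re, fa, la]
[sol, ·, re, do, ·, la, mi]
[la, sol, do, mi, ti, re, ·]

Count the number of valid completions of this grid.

Row 3, column 2: eliminating its row and column leaves {fa}.
Row 3, column 4: eliminating its row and column leaves {re}.
Row 6, column 2: eliminating its row and column leaves {fa, ti}.
Row 6, column 5: eliminating its row and column leaves {fa}.
Row 7, column 7: eliminating its row and column leaves {fa}.
Only one assignment across all blanks avoids any row or column repeat, giving 1 completion.

1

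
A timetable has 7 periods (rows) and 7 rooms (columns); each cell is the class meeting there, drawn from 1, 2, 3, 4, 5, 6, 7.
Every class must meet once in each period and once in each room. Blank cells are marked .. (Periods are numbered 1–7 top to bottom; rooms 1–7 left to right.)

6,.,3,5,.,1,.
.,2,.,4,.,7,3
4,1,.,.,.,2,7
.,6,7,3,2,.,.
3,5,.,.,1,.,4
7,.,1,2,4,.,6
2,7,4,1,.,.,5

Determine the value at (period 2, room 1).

Period 1, room 2: period 1 has {1, 3, 5, 6} and room 2 has {1, 2, 5, 6, 7}, leaving only 4.
Period 1, room 5: period 1 has {1, 3, 4, 5, 6} and room 5 has {1, 2, 4}, leaving only 7.
Period 1, room 7: period 1 has {1, 3, 4, 5, 6, 7} and room 7 has {3, 4, 5, 6, 7}, leaving only 2.
Period 3, room 4: period 3 has {1, 2, 4, 7} and room 4 has {1, 2, 3, 4, 5}, leaving only 6.
Period 3, room 3: period 3 has {1, 2, 4, 6, 7} and room 3 has {1, 3, 4, 7}, leaving only 5.
Period 2, room 3: period 2 has {2, 3, 4, 7} and room 3 has {1, 3, 4, 5, 7}, leaving only 6.
Period 2, room 5: period 2 has {2, 3, 4, 6, 7} and room 5 has {1, 2, 4, 7}, leaving only 5.
Period 2 already has {2, 3, 4, 5, 6, 7} and room 1 already has {2, 3, 4, 6, 7}, so period 2, room 1 must be 1.

1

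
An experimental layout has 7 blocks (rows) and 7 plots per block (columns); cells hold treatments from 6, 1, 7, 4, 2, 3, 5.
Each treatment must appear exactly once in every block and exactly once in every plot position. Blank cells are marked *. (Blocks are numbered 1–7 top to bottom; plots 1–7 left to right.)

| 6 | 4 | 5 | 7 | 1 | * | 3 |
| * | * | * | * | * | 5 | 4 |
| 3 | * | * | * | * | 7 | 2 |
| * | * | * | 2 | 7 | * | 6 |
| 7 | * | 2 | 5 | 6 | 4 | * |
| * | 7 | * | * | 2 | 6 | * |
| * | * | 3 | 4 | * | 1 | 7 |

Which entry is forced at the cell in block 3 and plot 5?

Block 1, plot 6: block 1 has {6, 1, 7, 4, 3, 5} and plot 6 has {6, 1, 7, 4, 5}, leaving only 2.
Block 2, plot 5: block 2 has {4, 5} and plot 5 has {6, 1, 7, 2}, leaving only 3.
Block 4, plot 6: block 4 has {6, 7, 2} and plot 6 has {6, 1, 7, 4, 2, 5}, leaving only 3.
Block 5, plot 7: block 5 has {6, 7, 4, 2, 5} and plot 7 has {6, 7, 4, 2, 3}, leaving only 1.
Block 5, plot 2: block 5 has {6, 1, 7, 4, 2, 5} and plot 2 has {7, 4}, leaving only 3.
Block 6, plot 7: block 6 has {6, 7, 2} and plot 7 has {6, 1, 7, 4, 2, 3}, leaving only 5.
Block 7, plot 5: block 7 has {1, 7, 4, 3} and plot 5 has {6, 1, 7, 2, 3}, leaving only 5.
Block 3 already has {7, 2, 3} and plot 5 already has {6, 1, 7, 2, 3, 5}, so block 3, plot 5 must be 4.

4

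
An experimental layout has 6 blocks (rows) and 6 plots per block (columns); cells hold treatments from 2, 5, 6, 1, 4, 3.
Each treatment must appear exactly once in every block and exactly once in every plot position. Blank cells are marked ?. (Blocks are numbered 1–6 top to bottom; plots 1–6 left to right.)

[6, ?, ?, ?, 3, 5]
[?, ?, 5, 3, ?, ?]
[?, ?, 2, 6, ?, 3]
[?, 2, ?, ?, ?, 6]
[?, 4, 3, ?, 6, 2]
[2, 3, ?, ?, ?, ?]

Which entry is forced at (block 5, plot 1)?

Block 1, plot 2: block 1 has {5, 6, 3} and plot 2 has {2, 4, 3}, leaving only 1.
Block 1, plot 3: block 1 has {5, 6, 1, 3} and plot 3 has {2, 5, 3}, leaving only 4.
Block 1, plot 4: block 1 has {5, 6, 1, 4, 3} and plot 4 has {6, 3}, leaving only 2.
Block 2, plot 2: block 2 has {5, 3} and plot 2 has {2, 1, 4, 3}, leaving only 6.
Block 3, plot 2: block 3 has {2, 6, 3} and plot 2 has {2, 6, 1, 4, 3}, leaving only 5.
Block 4, plot 3: block 4 has {2, 6} and plot 3 has {2, 5, 4, 3}, leaving only 1.
Block 6, plot 3: block 6 has {2, 3} and plot 3 has {2, 5, 1, 4, 3}, leaving only 6.
Block 5, plot 1 is narrowed to {5, 1}.
If it were 1, then block 3, plot 1 would be left with no valid symbol.
So block 5, plot 1 must be 5.

5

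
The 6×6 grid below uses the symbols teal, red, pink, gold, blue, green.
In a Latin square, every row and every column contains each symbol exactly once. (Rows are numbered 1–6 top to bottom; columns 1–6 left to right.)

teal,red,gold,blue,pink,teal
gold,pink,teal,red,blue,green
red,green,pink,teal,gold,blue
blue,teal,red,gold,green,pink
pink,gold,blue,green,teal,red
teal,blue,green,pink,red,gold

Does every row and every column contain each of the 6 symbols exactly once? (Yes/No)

No

Row 1 contains teal twice (at columns 1 and 6), so it is not a permutation.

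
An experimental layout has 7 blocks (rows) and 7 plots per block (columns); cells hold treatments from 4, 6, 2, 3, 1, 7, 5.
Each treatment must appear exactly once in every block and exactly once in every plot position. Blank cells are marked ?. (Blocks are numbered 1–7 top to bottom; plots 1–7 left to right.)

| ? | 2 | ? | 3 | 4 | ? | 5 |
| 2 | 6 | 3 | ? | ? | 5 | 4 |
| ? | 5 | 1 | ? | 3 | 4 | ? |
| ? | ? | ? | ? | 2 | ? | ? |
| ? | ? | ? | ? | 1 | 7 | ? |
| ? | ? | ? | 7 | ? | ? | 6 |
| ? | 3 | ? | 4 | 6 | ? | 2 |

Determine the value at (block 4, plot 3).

Block 2, plot 4: block 2 has {4, 6, 2, 3, 5} and plot 4 has {4, 3, 7}, leaving only 1.
Block 2, plot 5: block 2 has {4, 6, 2, 3, 1, 5} and plot 5 has {4, 6, 2, 3, 1}, leaving only 7.
Block 3, plot 7: block 3 has {4, 3, 1, 5} and plot 7 has {4, 6, 2, 5}, leaving only 7.
Block 3, plot 1: block 3 has {4, 3, 1, 7, 5} and plot 1 has {2}, leaving only 6.
Block 3, plot 4: block 3 has {4, 6, 3, 1, 7, 5} and plot 4 has {4, 3, 1, 7}, leaving only 2.
Block 5, plot 2: block 5 has {1, 7} and plot 2 has {6, 2, 3, 5}, leaving only 4.
Block 5, plot 7: block 5 has {4, 1, 7} and plot 7 has {4, 6, 2, 7, 5}, leaving only 3.
Block 4, plot 7: block 4 has {2} and plot 7 has {4, 6, 2, 3, 7, 5}, leaving only 1.
Block 4, plot 2: block 4 has {2, 1} and plot 2 has {4, 6, 2, 3, 5}, leaving only 7.
Block 5, plot 1: block 5 has {4, 3, 1, 7} and plot 1 has {6, 2}, leaving only 5.
Block 5, plot 4: block 5 has {4, 3, 1, 7, 5} and plot 4 has {4, 2, 3, 1, 7}, leaving only 6.
Block 4, plot 4: block 4 has {2, 1, 7} and plot 4 has {4, 6, 2, 3, 1, 7}, leaving only 5.
Block 5, plot 3: block 5 has {4, 6, 3, 1, 7, 5} and plot 3 has {3, 1}, leaving only 2.
Block 6, plot 2: block 6 has {6, 7} and plot 2 has {4, 6, 2, 3, 7, 5}, leaving only 1.
Block 6, plot 5: block 6 has {6, 1, 7} and plot 5 has {4, 6, 2, 3, 1, 7}, leaving only 5.
Block 6, plot 3: block 6 has {6, 1, 7, 5} and plot 3 has {2, 3, 1}, leaving only 4.
Block 4 already has {2, 1, 7, 5} and plot 3 already has {4, 2, 3, 1}, so block 4, plot 3 must be 6.

6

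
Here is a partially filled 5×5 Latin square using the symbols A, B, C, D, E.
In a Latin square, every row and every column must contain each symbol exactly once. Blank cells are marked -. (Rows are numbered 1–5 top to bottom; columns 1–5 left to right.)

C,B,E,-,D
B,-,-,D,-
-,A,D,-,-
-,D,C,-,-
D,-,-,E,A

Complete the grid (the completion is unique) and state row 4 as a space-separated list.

Row 1, column 4: row 1 has {B, C, D, E} and column 4 has {D, E}, leaving only A.
Row 4, column 4: row 4 has {C, D} and column 4 has {A, D, E}, leaving only B.
Row 4, column 5: row 4 has {B, C, D} and column 5 has {A, D}, leaving only E.
Row 4, column 1: row 4 has {B, C, D, E} and column 1 has {B, C, D}, leaving only A.
So row 4 reads: A D C B E.

A D C B E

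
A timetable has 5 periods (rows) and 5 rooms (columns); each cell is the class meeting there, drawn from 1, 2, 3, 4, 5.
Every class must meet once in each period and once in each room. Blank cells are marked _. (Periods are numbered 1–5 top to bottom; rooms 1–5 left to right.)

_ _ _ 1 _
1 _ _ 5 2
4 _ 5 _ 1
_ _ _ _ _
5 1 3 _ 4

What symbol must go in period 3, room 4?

3

Period 2, room 3: period 2 has {1, 2, 5} and room 3 has {3, 5}, leaving only 4.
Period 1, room 3: period 1 has {1} and room 3 has {3, 4, 5}, leaving only 2.
Period 1, room 1: period 1 has {1, 2} and room 1 has {1, 4, 5}, leaving only 3.
Period 1, room 5: period 1 has {1, 2, 3} and room 5 has {1, 2, 4}, leaving only 5.
Period 1, room 2: period 1 has {1, 2, 3, 5} and room 2 has {1}, leaving only 4.
Period 2, room 2: period 2 has {1, 2, 4, 5} and room 2 has {1, 4}, leaving only 3.
Period 3, room 2: period 3 has {1, 4, 5} and room 2 has {1, 3, 4}, leaving only 2.
Period 3 already has {1, 2, 4, 5} and room 4 already has {1, 5}, so period 3, room 4 must be 3.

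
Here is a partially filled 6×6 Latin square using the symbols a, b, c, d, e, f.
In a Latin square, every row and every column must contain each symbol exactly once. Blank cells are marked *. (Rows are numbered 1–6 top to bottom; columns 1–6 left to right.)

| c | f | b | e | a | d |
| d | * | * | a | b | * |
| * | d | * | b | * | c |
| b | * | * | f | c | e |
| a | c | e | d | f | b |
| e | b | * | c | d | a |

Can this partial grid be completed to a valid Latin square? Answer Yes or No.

Yes

No row or column among the givens repeats a symbol, and propagating forced cells runs into no contradiction.
One valid completion exists (for instance, c f b e a d / d e c a b f / f d a b e c / b a d f c e / a c e d f b / e b f c d a).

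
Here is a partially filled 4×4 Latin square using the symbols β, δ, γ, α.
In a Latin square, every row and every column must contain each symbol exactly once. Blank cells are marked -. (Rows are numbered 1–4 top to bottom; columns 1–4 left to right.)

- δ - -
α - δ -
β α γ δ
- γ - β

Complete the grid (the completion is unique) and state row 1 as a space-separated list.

γ δ β α

Row 1, column 1: row 1 has {δ} and column 1 has {β, α}, leaving only γ.
Row 1, column 4: row 1 has {δ, γ} and column 4 has {β, δ}, leaving only α.
Row 1, column 3: row 1 has {δ, γ, α} and column 3 has {δ, γ}, leaving only β.
So row 1 reads: γ δ β α.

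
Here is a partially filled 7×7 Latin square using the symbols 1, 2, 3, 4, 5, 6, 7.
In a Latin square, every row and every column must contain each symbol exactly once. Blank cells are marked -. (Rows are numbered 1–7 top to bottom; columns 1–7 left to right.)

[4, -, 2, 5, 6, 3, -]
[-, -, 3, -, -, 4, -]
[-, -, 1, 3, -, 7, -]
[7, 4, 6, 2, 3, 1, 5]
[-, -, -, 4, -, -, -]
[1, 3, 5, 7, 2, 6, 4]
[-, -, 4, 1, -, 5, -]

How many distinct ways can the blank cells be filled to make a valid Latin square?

Row 1, column 2: eliminating its row and column leaves {1, 7}.
Row 1, column 7: eliminating its row and column leaves {1, 7}.
Row 2, column 1: eliminating its row and column leaves {2, 5, 6}.
Row 2, column 2: eliminating its row and column leaves {1, 2, 5, 6, 7}.
Row 2, column 4: eliminating its row and column leaves {6}.
Row 2, column 5: eliminating its row and column leaves {1, 5, 7}.
Row 2, column 7: eliminating its row and column leaves {1, 2, 6, 7}.
Row 3, column 1: eliminating its row and column leaves {2, 5, 6}.
Row 3, column 2: eliminating its row and column leaves {2, 5, 6}.
Row 3, column 5: eliminating its row and column leaves {4, 5}.
Row 3, column 7: eliminating its row and column leaves {2, 6}.
Row 5, column 1: eliminating its row and column leaves {2, 3, 5, 6}.
Row 5, column 2: eliminating its row and column leaves {1, 2, 5, 6, 7}.
Row 5, column 3: eliminating its row and column leaves {7}.
Row 5, column 5: eliminating its row and column leaves {1, 5, 7}.
Row 5, column 6: eliminating its row and column leaves {2}.
Row 5, column 7: eliminating its row and column leaves {1, 2, 3, 6, 7}.
Row 7, column 1: eliminating its row and column leaves {2, 3, 6}.
Row 7, column 2: eliminating its row and column leaves {2, 6, 7}.
Row 7, column 5: eliminating its row and column leaves {7}.
Row 7, column 7: eliminating its row and column leaves {2, 3, 6, 7}.
Enumerating the assignments across these blanks that avoid any row or column repeat gives 14 completions.

14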